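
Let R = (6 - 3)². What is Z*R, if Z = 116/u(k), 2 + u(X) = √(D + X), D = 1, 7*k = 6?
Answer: -4872/5 - 348*√91/5 ≈ -1638.3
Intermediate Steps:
k = 6/7 (k = (⅐)*6 = 6/7 ≈ 0.85714)
u(X) = -2 + √(1 + X)
R = 9 (R = 3² = 9)
Z = 116/(-2 + √91/7) (Z = 116/(-2 + √(1 + 6/7)) = 116/(-2 + √(13/7)) = 116/(-2 + √91/7) ≈ -182.04)
Z*R = (-1624/15 - 116*√91/15)*9 = -4872/5 - 348*√91/5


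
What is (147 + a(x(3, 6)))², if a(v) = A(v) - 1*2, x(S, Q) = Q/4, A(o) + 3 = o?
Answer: 82369/4 ≈ 20592.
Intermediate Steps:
A(o) = -3 + o
x(S, Q) = Q/4 (x(S, Q) = Q*(¼) = Q/4)
a(v) = -5 + v (a(v) = (-3 + v) - 1*2 = (-3 + v) - 2 = -5 + v)
(147 + a(x(3, 6)))² = (147 + (-5 + (¼)*6))² = (147 + (-5 + 3/2))² = (147 - 7/2)² = (287/2)² = 82369/4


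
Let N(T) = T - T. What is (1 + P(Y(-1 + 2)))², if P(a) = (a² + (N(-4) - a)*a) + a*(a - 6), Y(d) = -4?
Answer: 1681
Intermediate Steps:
N(T) = 0
P(a) = a*(-6 + a) (P(a) = (a² + (0 - a)*a) + a*(a - 6) = (a² + (-a)*a) + a*(-6 + a) = (a² - a²) + a*(-6 + a) = 0 + a*(-6 + a) = a*(-6 + a))
(1 + P(Y(-1 + 2)))² = (1 - 4*(-6 - 4))² = (1 - 4*(-10))² = (1 + 40)² = 41² = 1681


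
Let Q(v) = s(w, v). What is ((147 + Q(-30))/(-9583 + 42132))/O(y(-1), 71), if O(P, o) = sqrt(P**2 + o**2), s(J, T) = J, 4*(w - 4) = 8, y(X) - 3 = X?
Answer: 153*sqrt(5045)/164209705 ≈ 6.6179e-5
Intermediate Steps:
y(X) = 3 + X
w = 6 (w = 4 + (1/4)*8 = 4 + 2 = 6)
Q(v) = 6
((147 + Q(-30))/(-9583 + 42132))/O(y(-1), 71) = ((147 + 6)/(-9583 + 42132))/(sqrt((3 - 1)**2 + 71**2)) = (153/32549)/(sqrt(2**2 + 5041)) = (153*(1/32549))/(sqrt(4 + 5041)) = 153/(32549*(sqrt(5045))) = 153*(sqrt(5045)/5045)/32549 = 153*sqrt(5045)/164209705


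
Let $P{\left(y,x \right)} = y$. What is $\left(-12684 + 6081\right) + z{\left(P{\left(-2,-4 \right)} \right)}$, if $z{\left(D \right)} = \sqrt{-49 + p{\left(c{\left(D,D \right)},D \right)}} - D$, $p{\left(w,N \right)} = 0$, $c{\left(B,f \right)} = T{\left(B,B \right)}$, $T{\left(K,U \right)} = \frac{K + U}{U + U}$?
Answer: $-6601 + 7 i \approx -6601.0 + 7.0 i$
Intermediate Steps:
$T{\left(K,U \right)} = \frac{K + U}{2 U}$
$c{\left(B,f \right)} = 1$ ($c{\left(B,f \right)} = \frac{B + B}{2 B} = \frac{2 B}{2 B} = 1$)
$z{\left(D \right)} = - D + 7 i$ ($z{\left(D \right)} = \sqrt{-49 + 0} - D = \sqrt{-49} - D = 7 i - D = - D + 7 i$)
$\left(-12684 + 6081\right) + z{\left(P{\left(-2,-4 \right)} \right)} = \left(-12684 + 6081\right) + \left(\left(-1\right) \left(-2\right) + 7 i\right) = -6603 + \left(2 + 7 i\right) = -6601 + 7 i$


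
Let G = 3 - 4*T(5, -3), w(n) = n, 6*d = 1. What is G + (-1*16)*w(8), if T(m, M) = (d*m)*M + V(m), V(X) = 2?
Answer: -123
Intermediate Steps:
d = ⅙ (d = (⅙)*1 = ⅙ ≈ 0.16667)
T(m, M) = 2 + M*m/6 (T(m, M) = (m/6)*M + 2 = M*m/6 + 2 = 2 + M*m/6)
G = 5 (G = 3 - 4*(2 + (⅙)*(-3)*5) = 3 - 4*(2 - 5/2) = 3 - 4*(-½) = 3 + 2 = 5)
G + (-1*16)*w(8) = 5 - 1*16*8 = 5 - 16*8 = 5 - 128 = -123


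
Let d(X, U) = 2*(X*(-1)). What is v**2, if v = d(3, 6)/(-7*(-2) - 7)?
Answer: 36/49 ≈ 0.73469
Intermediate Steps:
d(X, U) = -2*X (d(X, U) = 2*(-X) = -2*X)
v = -6/7 (v = (-2*3)/(-7*(-2) - 7) = -6/(14 - 7) = -6/7 ≈ -0.85714)
v**2 = (-6/7)**2 = 36/49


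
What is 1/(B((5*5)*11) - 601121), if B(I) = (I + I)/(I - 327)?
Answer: -26/15629421 ≈ -1.6635e-6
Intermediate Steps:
B(I) = 2*I/(-327 + I) (B(I) = (2*I)/(-327 + I) = 2*I/(-327 + I))
1/(B((5*5)*11) - 601121) = 1/(2*((5*5)*11)/(-327 + (5*5)*11) - 601121) = 1/(2*(25*11)/(-327 + 25*11) - 601121) = 1/(2*275/(-327 + 275) - 601121) = 1/(2*275/(-52) - 601121) = 1/(2*275*(-1/52) - 601121) = 1/(-275/26 - 601121) = 1/(-15629421/26) = -26/15629421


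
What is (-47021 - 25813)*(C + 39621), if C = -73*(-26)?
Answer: -3023994846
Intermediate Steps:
C = 1898
(-47021 - 25813)*(C + 39621) = (-47021 - 25813)*(1898 + 39621) = -72834*41519 = -3023994846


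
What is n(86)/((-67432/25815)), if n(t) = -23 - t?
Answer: 2813835/67432 ≈ 41.728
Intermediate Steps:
n(86)/((-67432/25815)) = (-23 - 1*86)/((-67432/25815)) = (-23 - 86)/((-67432*1/25815)) = -109/(-67432/25815) = -109*(-25815/67432) = 2813835/67432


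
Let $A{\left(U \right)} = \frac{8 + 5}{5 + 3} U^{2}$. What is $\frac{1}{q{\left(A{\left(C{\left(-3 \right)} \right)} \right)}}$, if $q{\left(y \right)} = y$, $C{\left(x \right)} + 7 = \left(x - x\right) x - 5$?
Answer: $\frac{1}{234} \approx 0.0042735$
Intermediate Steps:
$C{\left(x \right)} = -12$ ($C{\left(x \right)} = -7 + \left(\left(x - x\right) x - 5\right) = -7 - \left(5 + 0 x\right) = -7 + \left(0 - 5\right) = -7 - 5 = -12$)
$A{\left(U \right)} = \frac{13 U^{2}}{8}$ ($A{\left(U \right)} = \frac{13}{8} U^{2} = 13 \cdot \frac{1}{8} U^{2} = \frac{13 U^{2}}{8}$)
$\frac{1}{q{\left(A{\left(C{\left(-3 \right)} \right)} \right)}} = \frac{1}{\frac{13}{8} \left(-12\right)^{2}} = \frac{1}{\frac{13}{8} \cdot 144} = \frac{1}{234}$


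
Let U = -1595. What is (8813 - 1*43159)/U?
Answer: 34346/1595 ≈ 21.534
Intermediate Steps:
(8813 - 1*43159)/U = (8813 - 1*43159)/(-1595) = (8813 - 43159)*(-1/1595) = -34346*(-1/1595) = 34346/1595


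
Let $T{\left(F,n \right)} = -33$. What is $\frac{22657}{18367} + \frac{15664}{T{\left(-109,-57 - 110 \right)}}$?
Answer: $- \frac{26086637}{55101} \approx -473.43$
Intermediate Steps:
$\frac{22657}{18367} + \frac{15664}{T{\left(-109,-57 - 110 \right)}} = \frac{22657}{18367} + \frac{15664}{-33} = 22657 \cdot \frac{1}{18367} + 15664 \left(- \frac{1}{33}\right) = \frac{22657}{18367} - \frac{1424}{3} = - \frac{26086637}{55101}$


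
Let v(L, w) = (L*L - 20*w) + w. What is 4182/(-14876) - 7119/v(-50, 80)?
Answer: -3928593/520660 ≈ -7.5454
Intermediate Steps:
v(L, w) = L**2 - 19*w (v(L, w) = (L**2 - 20*w) + w = L**2 - 19*w)
4182/(-14876) - 7119/v(-50, 80) = 4182/(-14876) - 7119/((-50)**2 - 19*80) = 4182*(-1/14876) - 7119/(2500 - 1520) = -2091/7438 - 7119/980 = -2091/7438 - 7119*1/980 = -2091/7438 - 1017/140 = -3928593/520660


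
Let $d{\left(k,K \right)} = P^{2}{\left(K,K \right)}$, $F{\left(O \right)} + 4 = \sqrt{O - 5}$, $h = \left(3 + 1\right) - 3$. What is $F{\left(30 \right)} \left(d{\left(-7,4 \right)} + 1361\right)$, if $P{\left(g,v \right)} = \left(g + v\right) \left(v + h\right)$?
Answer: $2961$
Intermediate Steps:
$h = 1$ ($h = 4 - 3 = 1$)
$F{\left(O \right)} = -4 + \sqrt{-5 + O}$ ($F{\left(O \right)} = -4 + \sqrt{O - 5} = -4 + \sqrt{-5 + O}$)
$P{\left(g,v \right)} = \left(1 + v\right) \left(g + v\right)$ ($P{\left(g,v \right)} = \left(g + v\right) \left(v + 1\right) = \left(g + v\right) \left(1 + v\right) = \left(1 + v\right) \left(g + v\right)$)
$d{\left(k,K \right)} = \left(2 K + 2 K^{2}\right)^{2}$ ($d{\left(k,K \right)} = \left(K + K + K^{2} + K K\right)^{2} = \left(K + K + K^{2} + K^{2}\right)^{2} = \left(2 K + 2 K^{2}\right)^{2}$)
$F{\left(30 \right)} \left(d{\left(-7,4 \right)} + 1361\right) = \left(-4 + \sqrt{-5 + 30}\right) \left(4 \cdot 4^{2} \left(1 + 4\right)^{2} + 1361\right) = \left(-4 + \sqrt{25}\right) \left(4 \cdot 16 \cdot 5^{2} + 1361\right) = \left(-4 + 5\right) \left(4 \cdot 16 \cdot 25 + 1361\right) = 1 \left(1600 + 1361\right) = 1 \cdot 2961 = 2961$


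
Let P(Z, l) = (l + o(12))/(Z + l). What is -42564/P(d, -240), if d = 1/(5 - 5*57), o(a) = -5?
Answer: -715085841/17150 ≈ -41696.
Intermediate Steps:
d = -1/280 (d = 1/(5 - 285) = 1/(-280) = -1/280 ≈ -0.0035714)
P(Z, l) = (-5 + l)/(Z + l) (P(Z, l) = (l - 5)/(Z + l) = (-5 + l)/(Z + l))
-42564/P(d, -240) = -42564*(-1/280 - 240)/(-5 - 240) = -42564/(-245/(-67201/280)) = -42564/((-280/67201*(-245))) = -42564/68600/67201 = -42564*67201/68600 = -715085841/17150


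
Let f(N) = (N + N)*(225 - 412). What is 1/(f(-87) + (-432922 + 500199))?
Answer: 1/99815 ≈ 1.0019e-5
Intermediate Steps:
f(N) = -374*N (f(N) = (2*N)*(-187) = -374*N)
1/(f(-87) + (-432922 + 500199)) = 1/(-374*(-87) + (-432922 + 500199)) = 1/(32538 + 67277) = 1/99815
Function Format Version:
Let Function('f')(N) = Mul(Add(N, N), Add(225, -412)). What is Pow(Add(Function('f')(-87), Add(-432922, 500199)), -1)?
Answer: Rational(1, 99815) ≈ 1.0019e-5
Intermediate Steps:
Function('f')(N) = Mul(-374, N) (Function('f')(N) = Mul(Mul(2, N), -187) = Mul(-374, N))
Pow(Add(Function('f')(-87), Add(-432922, 500199)), -1) = Pow(Add(Mul(-374, -87), Add(-432922, 500199)), -1) = Pow(Add(32538, 67277), -1) = Pow(99815, -1) = Rational(1, 99815)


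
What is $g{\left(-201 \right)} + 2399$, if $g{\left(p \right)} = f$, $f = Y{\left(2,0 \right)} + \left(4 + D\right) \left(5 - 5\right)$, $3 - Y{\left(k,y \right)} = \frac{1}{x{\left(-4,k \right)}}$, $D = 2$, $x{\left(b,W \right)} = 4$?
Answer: $\frac{9607}{4} \approx 2401.8$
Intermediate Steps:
$Y{\left(k,y \right)} = \frac{11}{4}$ ($Y{\left(k,y \right)} = 3 - \frac{1}{4} = \frac{11}{4}$)
$f = \frac{11}{4}$ ($f = \frac{11}{4} + \left(4 + 2\right) \left(5 - 5\right) = \frac{11}{4} + 6 \left(5 - 5\right) = \frac{11}{4} + 6 \cdot 0 = \frac{11}{4} + 0 = \frac{11}{4} \approx 2.75$)
$g{\left(p \right)} = \frac{11}{4}$
$g{\left(-201 \right)} + 2399 = \frac{11}{4} + 2399 = \frac{9607}{4}$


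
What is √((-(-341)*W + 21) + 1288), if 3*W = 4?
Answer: √15873/3 ≈ 41.996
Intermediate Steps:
W = 4/3 (W = (⅓)*4 = 4/3 ≈ 1.3333)
√((-(-341)*W + 21) + 1288) = √((-(-341)*4/3 + 21) + 1288) = √((-31*(-44/3) + 21) + 1288) = √((1364/3 + 21) + 1288) = √(1427/3 + 1288) = √(5291/3) = √15873/3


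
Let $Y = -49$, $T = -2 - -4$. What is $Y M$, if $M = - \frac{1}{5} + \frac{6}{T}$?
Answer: $- \frac{686}{5} \approx -137.2$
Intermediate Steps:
$T = 2$ ($T = -2 + 4 = 2$)
$M = \frac{14}{5}$ ($M = - \frac{1}{5} + \frac{6}{2} = \left(-1\right) \frac{1}{5} + 6 \cdot \frac{1}{2} = - \frac{1}{5} + 3 = \frac{14}{5} \approx 2.8$)
$Y M = \left(-49\right) \frac{14}{5} = - \frac{686}{5}$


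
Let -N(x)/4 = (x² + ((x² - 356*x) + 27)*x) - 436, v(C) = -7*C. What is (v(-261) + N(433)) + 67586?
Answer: -58472175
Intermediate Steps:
N(x) = 1744 - 4*x² - 4*x*(27 + x² - 356*x) (N(x) = -4*((x² + ((x² - 356*x) + 27)*x) - 436) = -4*((x² + (27 + x² - 356*x)*x) - 436) = -4*((x² + x*(27 + x² - 356*x)) - 436) = -4*(-436 + x² + x*(27 + x² - 356*x)) = 1744 - 4*x² - 4*x*(27 + x² - 356*x))
(v(-261) + N(433)) + 67586 = (-7*(-261) + (1744 - 108*433 - 4*433³ + 1420*433²)) + 67586 = (1827 + (1744 - 46764 - 4*81182737 + 1420*187489)) + 67586 = (1827 + (1744 - 46764 - 324730948 + 266234380)) + 67586 = (1827 - 58541588) + 67586 = -58539761 + 67586 = -58472175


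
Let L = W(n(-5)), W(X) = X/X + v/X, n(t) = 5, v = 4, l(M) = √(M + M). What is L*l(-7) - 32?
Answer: -32 + 9*I*√14/5 ≈ -32.0 + 6.735*I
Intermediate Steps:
l(M) = √2*√M (l(M) = √(2*M) = √2*√M)
W(X) = 1 + 4/X (W(X) = X/X + 4/X = 1 + 4/X)
L = 9/5 (L = (4 + 5)/5 = (⅕)*9 = 9/5 ≈ 1.8000)
L*l(-7) - 32 = 9*(√2*√(-7))/5 - 32 = 9*(√2*(I*√7))/5 - 32 = 9*(I*√14)/5 - 32 = 9*I*√14/5 - 32 = -32 + 9*I*√14/5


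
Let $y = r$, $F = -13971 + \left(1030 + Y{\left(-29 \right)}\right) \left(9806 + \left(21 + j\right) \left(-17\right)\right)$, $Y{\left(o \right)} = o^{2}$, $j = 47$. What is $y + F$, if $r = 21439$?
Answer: $16191618$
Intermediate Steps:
$F = 16170179$ ($F = -13971 + \left(1030 + \left(-29\right)^{2}\right) \left(9806 + \left(21 + 47\right) \left(-17\right)\right) = -13971 + \left(1030 + 841\right) \left(9806 + 68 \left(-17\right)\right) = -13971 + 1871 \left(9806 - 1156\right) = -13971 + 1871 \cdot 8650 = -13971 + 16184150 = 16170179$)
$y = 21439$
$y + F = 21439 + 16170179 = 16191618$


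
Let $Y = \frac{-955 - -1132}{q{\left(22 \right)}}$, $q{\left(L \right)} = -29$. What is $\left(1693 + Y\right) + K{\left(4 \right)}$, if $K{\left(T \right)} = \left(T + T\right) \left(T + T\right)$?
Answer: $\frac{50776}{29} \approx 1750.9$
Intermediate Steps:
$K{\left(T \right)} = 4 T^{2}$ ($K{\left(T \right)} = 2 T 2 T = 4 T^{2}$)
$Y = - \frac{177}{29}$ ($Y = \frac{-955 - -1132}{-29} = \left(-955 + 1132\right) \left(- \frac{1}{29}\right) = 177 \left(- \frac{1}{29}\right) = - \frac{177}{29} \approx -6.1034$)
$\left(1693 + Y\right) + K{\left(4 \right)} = \left(1693 - \frac{177}{29}\right) + 4 \cdot 4^{2} = \frac{48920}{29} + 4 \cdot 16 = \frac{48920}{29} + 64 = \frac{50776}{29}$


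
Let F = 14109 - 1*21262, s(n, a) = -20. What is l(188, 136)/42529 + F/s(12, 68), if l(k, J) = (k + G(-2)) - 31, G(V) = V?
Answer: 304213037/850580 ≈ 357.65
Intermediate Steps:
F = -7153 (F = 14109 - 21262 = -7153)
l(k, J) = -33 + k (l(k, J) = (k - 2) - 31 = (-2 + k) - 31 = -33 + k)
l(188, 136)/42529 + F/s(12, 68) = (-33 + 188)/42529 - 7153/(-20) = 155*(1/42529) - 7153*(-1/20) = 155/42529 + 7153/20 = 304213037/850580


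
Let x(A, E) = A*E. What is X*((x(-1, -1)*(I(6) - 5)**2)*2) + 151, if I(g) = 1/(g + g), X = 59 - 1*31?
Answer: 27085/18 ≈ 1504.7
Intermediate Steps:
X = 28 (X = 59 - 31 = 28)
I(g) = 1/(2*g)
X*((x(-1, -1)*(I(6) - 5)**2)*2) + 151 = 28*(((-1*(-1))*((1/2)/6 - 5)**2)*2) + 151 = 28*((1*((1/2)*(1/6) - 5)**2)*2) + 151 = 28*((1*(1/12 - 5)**2)*2) + 151 = 28*((1*(-59/12)**2)*2) + 151 = 28*((1*(3481/144))*2) + 151 = 28*((3481/144)*2) + 151 = 28*(3481/72) + 151 = 24367/18 + 151 = 27085/18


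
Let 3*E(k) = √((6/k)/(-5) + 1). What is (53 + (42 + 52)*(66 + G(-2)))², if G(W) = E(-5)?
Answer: 8809034941/225 + 1176316*√31/15 ≈ 3.9588e+7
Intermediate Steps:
E(k) = √(1 - 6/(5*k))/3 (E(k) = √((6/k)/(-5) + 1)/3 = √((6/k)*(-⅕) + 1)/3 = √(-6/(5*k) + 1)/3 = √(1 - 6/(5*k))/3)
G(W) = √31/15 (G(W) = √(25 - 30/(-5))/15 = √(25 - 30*(-⅕))/15 = √(25 + 6)/15 = √31/15)
(53 + (42 + 52)*(66 + G(-2)))² = (53 + (42 + 52)*(66 + √31/15))² = (53 + 94*(66 + √31/15))² = (53 + (6204 + 94*√31/15))² = (6257 + 94*√31/15)²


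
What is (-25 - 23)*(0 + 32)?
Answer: -1536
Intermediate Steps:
(-25 - 23)*(0 + 32) = -48*32 = -1536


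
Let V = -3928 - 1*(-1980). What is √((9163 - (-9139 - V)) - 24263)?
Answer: I*√7909 ≈ 88.933*I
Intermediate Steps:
V = -1948 (V = -3928 + 1980 = -1948)
√((9163 - (-9139 - V)) - 24263) = √((9163 - (-9139 - 1*(-1948))) - 24263) = √((9163 - (-9139 + 1948)) - 24263) = √((9163 - 1*(-7191)) - 24263) = √((9163 + 7191) - 24263) = √(16354 - 24263) = √(-7909) = I*√7909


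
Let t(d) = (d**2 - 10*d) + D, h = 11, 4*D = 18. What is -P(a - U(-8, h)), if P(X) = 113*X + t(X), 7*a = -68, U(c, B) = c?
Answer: 16575/98 ≈ 169.13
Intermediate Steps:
D = 9/2 (D = (1/4)*18 = 9/2 ≈ 4.5000)
a = -68/7 (a = (1/7)*(-68) = -68/7 ≈ -9.7143)
t(d) = 9/2 + d**2 - 10*d (t(d) = (d**2 - 10*d) + 9/2 = 9/2 + d**2 - 10*d)
P(X) = 9/2 + X**2 + 103*X (P(X) = 113*X + (9/2 + X**2 - 10*X) = 9/2 + X**2 + 103*X)
-P(a - U(-8, h)) = -(9/2 + (-68/7 - 1*(-8))**2 + 103*(-68/7 - 1*(-8))) = -(9/2 + (-68/7 + 8)**2 + 103*(-68/7 + 8)) = -(9/2 + (-12/7)**2 + 103*(-12/7)) = -(9/2 + 144/49 - 1236/7) = -1*(-16575/98) = 16575/98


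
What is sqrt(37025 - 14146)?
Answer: sqrt(22879) ≈ 151.26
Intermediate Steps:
sqrt(37025 - 14146) = sqrt(22879)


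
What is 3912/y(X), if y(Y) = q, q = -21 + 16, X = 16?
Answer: -3912/5 ≈ -782.40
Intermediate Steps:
q = -5
y(Y) = -5
3912/y(X) = 3912/(-5) = 3912*(-⅕) = -3912/5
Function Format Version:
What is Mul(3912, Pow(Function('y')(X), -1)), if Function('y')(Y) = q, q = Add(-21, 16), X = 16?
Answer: Rational(-3912, 5) ≈ -782.40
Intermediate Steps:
q = -5
Function('y')(Y) = -5
Mul(3912, Pow(Function('y')(X), -1)) = Mul(3912, Pow(-5, -1)) = Mul(3912, Rational(-1, 5)) = Rational(-3912, 5)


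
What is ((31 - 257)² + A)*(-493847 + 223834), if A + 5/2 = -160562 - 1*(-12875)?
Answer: 52173801951/2 ≈ 2.6087e+10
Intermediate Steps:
A = -295379/2 (A = -5/2 + (-160562 - 1*(-12875)) = -5/2 + (-160562 + 12875) = -5/2 - 147687 = -295379/2 ≈ -1.4769e+5)
((31 - 257)² + A)*(-493847 + 223834) = ((31 - 257)² - 295379/2)*(-493847 + 223834) = ((-226)² - 295379/2)*(-270013) = (51076 - 295379/2)*(-270013) = -193227/2*(-270013) = 52173801951/2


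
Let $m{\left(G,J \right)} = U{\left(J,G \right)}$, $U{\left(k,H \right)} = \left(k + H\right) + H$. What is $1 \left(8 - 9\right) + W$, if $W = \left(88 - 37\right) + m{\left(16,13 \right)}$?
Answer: $95$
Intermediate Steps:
$U{\left(k,H \right)} = k + 2 H$ ($U{\left(k,H \right)} = \left(H + k\right) + H = k + 2 H$)
$m{\left(G,J \right)} = J + 2 G$
$W = 96$ ($W = \left(88 - 37\right) + \left(13 + 2 \cdot 16\right) = \left(88 - 37\right) + \left(13 + 32\right) = 51 + 45 = 96$)
$1 \left(8 - 9\right) + W = 1 \left(8 - 9\right) + 96 = 1 \left(-1\right) + 96 = -1 + 96 = 95$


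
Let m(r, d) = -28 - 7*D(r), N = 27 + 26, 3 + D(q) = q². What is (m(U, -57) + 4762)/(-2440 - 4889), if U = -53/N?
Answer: -4748/7329 ≈ -0.64784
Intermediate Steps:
D(q) = -3 + q²
N = 53
U = -1 (U = -53/53 = -53*1/53 = -1)
m(r, d) = -7 - 7*r² (m(r, d) = -28 - 7*(-3 + r²) = -28 - (-21 + 7*r²) = -28 + (21 - 7*r²) = -7 - 7*r²)
(m(U, -57) + 4762)/(-2440 - 4889) = ((-7 - 7*(-1)²) + 4762)/(-2440 - 4889) = ((-7 - 7*1) + 4762)/(-7329) = ((-7 - 7) + 4762)*(-1/7329) = (-14 + 4762)*(-1/7329) = 4748*(-1/7329) = -4748/7329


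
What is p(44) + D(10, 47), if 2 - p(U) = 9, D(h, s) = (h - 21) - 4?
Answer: -22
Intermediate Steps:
D(h, s) = -25 + h (D(h, s) = (-21 + h) - 4 = -25 + h)
p(U) = -7 (p(U) = 2 - 1*9 = 2 - 9 = -7)
p(44) + D(10, 47) = -7 + (-25 + 10) = -7 - 15 = -22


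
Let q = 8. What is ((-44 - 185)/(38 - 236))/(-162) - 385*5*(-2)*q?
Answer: 987940571/32076 ≈ 30800.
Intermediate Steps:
((-44 - 185)/(38 - 236))/(-162) - 385*5*(-2)*q = ((-44 - 185)/(38 - 236))/(-162) - 385*5*(-2)*8 = -229/(-198)*(-1/162) - (-3850)*8 = -229*(-1/198)*(-1/162) - 385*(-80) = (229/198)*(-1/162) + 30800 = -229/32076 + 30800 = 987940571/32076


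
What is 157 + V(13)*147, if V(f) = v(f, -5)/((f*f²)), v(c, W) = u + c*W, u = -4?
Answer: 334786/2197 ≈ 152.38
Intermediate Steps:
v(c, W) = -4 + W*c (v(c, W) = -4 + c*W = -4 + W*c)
V(f) = (-4 - 5*f)/f³ (V(f) = (-4 - 5*f)/((f*f²)) = (-4 - 5*f)/(f³) = (-4 - 5*f)/f³)
157 + V(13)*147 = 157 + ((-4 - 5*13)/13³)*147 = 157 + ((-4 - 65)/2197)*147 = 157 + ((1/2197)*(-69))*147 = 157 - 69/2197*147 = 157 - 10143/2197 = 334786/2197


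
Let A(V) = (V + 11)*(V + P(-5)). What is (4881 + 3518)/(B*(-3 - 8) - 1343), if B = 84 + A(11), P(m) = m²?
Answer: -8399/10979 ≈ -0.76501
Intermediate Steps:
A(V) = (11 + V)*(25 + V) (A(V) = (V + 11)*(V + (-5)²) = (11 + V)*(V + 25) = (11 + V)*(25 + V))
B = 876 (B = 84 + (275 + 11² + 36*11) = 84 + (275 + 121 + 396) = 84 + 792 = 876)
(4881 + 3518)/(B*(-3 - 8) - 1343) = (4881 + 3518)/(876*(-3 - 8) - 1343) = 8399/(876*(-11) - 1343) = 8399/(-9636 - 1343) = 8399/(-10979) = 8399*(-1/10979) = -8399/10979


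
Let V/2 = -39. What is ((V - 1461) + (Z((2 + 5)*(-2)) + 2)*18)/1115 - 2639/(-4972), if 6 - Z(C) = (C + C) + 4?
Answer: -1845551/5543780 ≈ -0.33290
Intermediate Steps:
V = -78 (V = 2*(-39) = -78)
Z(C) = 2 - 2*C (Z(C) = 6 - ((C + C) + 4) = 6 - (2*C + 4) = 6 - (4 + 2*C) = 6 + (-4 - 2*C) = 2 - 2*C)
((V - 1461) + (Z((2 + 5)*(-2)) + 2)*18)/1115 - 2639/(-4972) = ((-78 - 1461) + ((2 - 2*(2 + 5)*(-2)) + 2)*18)/1115 - 2639/(-4972) = (-1539 + ((2 - 14*(-2)) + 2)*18)*(1/1115) - 2639*(-1/4972) = (-1539 + ((2 - 2*(-14)) + 2)*18)*(1/1115) + 2639/4972 = (-1539 + ((2 + 28) + 2)*18)*(1/1115) + 2639/4972 = (-1539 + (30 + 2)*18)*(1/1115) + 2639/4972 = (-1539 + 32*18)*(1/1115) + 2639/4972 = (-1539 + 576)*(1/1115) + 2639/4972 = -963*1/1115 + 2639/4972 = -963/1115 + 2639/4972 = -1845551/5543780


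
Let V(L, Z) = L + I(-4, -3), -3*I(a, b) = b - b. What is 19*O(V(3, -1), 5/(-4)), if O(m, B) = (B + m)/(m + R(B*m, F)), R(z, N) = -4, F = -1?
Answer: -133/4 ≈ -33.250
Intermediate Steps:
I(a, b) = 0 (I(a, b) = -(b - b)/3 = -⅓*0 = 0)
V(L, Z) = L (V(L, Z) = L + 0 = L)
O(m, B) = (B + m)/(-4 + m) (O(m, B) = (B + m)/(m - 4) = (B + m)/(-4 + m))
19*O(V(3, -1), 5/(-4)) = 19*((5/(-4) + 3)/(-4 + 3)) = 19*((5*(-¼) + 3)/(-1)) = 19*(-(-5/4 + 3)) = 19*(-1*7/4) = 19*(-7/4) = -133/4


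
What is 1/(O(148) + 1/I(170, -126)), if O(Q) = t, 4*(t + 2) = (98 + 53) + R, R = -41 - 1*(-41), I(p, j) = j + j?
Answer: 63/2252 ≈ 0.027975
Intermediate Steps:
I(p, j) = 2*j
R = 0 (R = -41 + 41 = 0)
t = 143/4 (t = -2 + ((98 + 53) + 0)/4 = -2 + (151 + 0)/4 = -2 + (¼)*151 = -2 + 151/4 = 143/4 ≈ 35.750)
O(Q) = 143/4
1/(O(148) + 1/I(170, -126)) = 1/(143/4 + 1/(2*(-126))) = 1/(143/4 + 1/(-252)) = 1/(143/4 - 1/252) = 1/(2252/63) = 63/2252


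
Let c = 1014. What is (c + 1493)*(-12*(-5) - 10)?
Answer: 125350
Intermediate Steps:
(c + 1493)*(-12*(-5) - 10) = (1014 + 1493)*(-12*(-5) - 10) = 2507*(60 - 10) = 2507*50 = 125350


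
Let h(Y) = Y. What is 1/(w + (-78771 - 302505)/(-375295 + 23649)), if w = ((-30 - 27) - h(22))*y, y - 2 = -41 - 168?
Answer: 175823/2875424157 ≈ 6.1147e-5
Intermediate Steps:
y = -207 (y = 2 + (-41 - 168) = 2 - 209 = -207)
w = 16353 (w = ((-30 - 27) - 1*22)*(-207) = (-57 - 22)*(-207) = -79*(-207) = 16353)
1/(w + (-78771 - 302505)/(-375295 + 23649)) = 1/(16353 + (-78771 - 302505)/(-375295 + 23649)) = 1/(16353 - 381276/(-351646)) = 1/(16353 - 381276*(-1/351646)) = 1/(16353 + 190638/175823) = 1/(2875424157/175823) = 175823/2875424157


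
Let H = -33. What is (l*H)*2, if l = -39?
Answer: 2574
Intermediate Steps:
(l*H)*2 = -39*(-33)*2 = 1287*2 = 2574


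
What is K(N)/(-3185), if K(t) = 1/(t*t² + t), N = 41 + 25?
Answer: -1/915884970 ≈ -1.0918e-9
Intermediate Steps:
N = 66
K(t) = 1/(t + t³) (K(t) = 1/(t³ + t) = 1/(t + t³))
K(N)/(-3185) = 1/((66 + 66³)*(-3185)) = -1/3185/(66 + 287496) = -1/3185/287562 = (1/287562)*(-1/3185) = -1/915884970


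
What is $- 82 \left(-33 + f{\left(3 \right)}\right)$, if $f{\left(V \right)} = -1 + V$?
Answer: $2542$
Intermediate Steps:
$- 82 \left(-33 + f{\left(3 \right)}\right) = - 82 \left(-33 + \left(-1 + 3\right)\right) = - 82 \left(-33 + 2\right) = \left(-82\right) \left(-31\right) = 2542$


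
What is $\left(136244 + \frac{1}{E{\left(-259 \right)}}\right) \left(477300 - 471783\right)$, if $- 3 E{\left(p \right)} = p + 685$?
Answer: $\frac{106735451499}{142} \approx 7.5166 \cdot 10^{8}$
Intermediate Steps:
$E{\left(p \right)} = - \frac{685}{3} - \frac{p}{3}$ ($E{\left(p \right)} = - \frac{p + 685}{3} = - \frac{685 + p}{3} = - \frac{685}{3} - \frac{p}{3}$)
$\left(136244 + \frac{1}{E{\left(-259 \right)}}\right) \left(477300 - 471783\right) = \left(136244 + \frac{1}{- \frac{685}{3} - - \frac{259}{3}}\right) \left(477300 - 471783\right) = \left(136244 + \frac{1}{- \frac{685}{3} + \frac{259}{3}}\right) 5517 = \left(136244 + \frac{1}{-142}\right) 5517 = \left(136244 - \frac{1}{142}\right) 5517 = \frac{19346647}{142} \cdot 5517 = \frac{106735451499}{142}$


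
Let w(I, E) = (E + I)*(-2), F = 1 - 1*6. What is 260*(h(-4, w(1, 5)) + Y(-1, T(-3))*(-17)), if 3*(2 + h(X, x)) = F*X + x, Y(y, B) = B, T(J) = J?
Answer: 40300/3 ≈ 13433.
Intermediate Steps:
F = -5 (F = 1 - 6 = -5)
w(I, E) = -2*E - 2*I
h(X, x) = -2 - 5*X/3 + x/3 (h(X, x) = -2 + (-5*X + x)/3 = -2 + (x - 5*X)/3 = -2 + (-5*X/3 + x/3) = -2 - 5*X/3 + x/3)
260*(h(-4, w(1, 5)) + Y(-1, T(-3))*(-17)) = 260*((-2 - 5/3*(-4) + (-2*5 - 2*1)/3) - 3*(-17)) = 260*((-2 + 20/3 + (-10 - 2)/3) + 51) = 260*((-2 + 20/3 + (1/3)*(-12)) + 51) = 260*((-2 + 20/3 - 4) + 51) = 260*(2/3 + 51) = 260*(155/3) = 40300/3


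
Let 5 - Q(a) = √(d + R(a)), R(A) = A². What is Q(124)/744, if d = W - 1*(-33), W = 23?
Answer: 5/744 - √3858/372 ≈ -0.16025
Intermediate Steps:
d = 56 (d = 23 - 1*(-33) = 23 + 33 = 56)
Q(a) = 5 - √(56 + a²)
Q(124)/744 = (5 - √(56 + 124²))/744 = (5 - √(56 + 15376))*(1/744) = (5 - √15432)*(1/744) = (5 - 2*√3858)*(1/744) = 5/744 - √3858/372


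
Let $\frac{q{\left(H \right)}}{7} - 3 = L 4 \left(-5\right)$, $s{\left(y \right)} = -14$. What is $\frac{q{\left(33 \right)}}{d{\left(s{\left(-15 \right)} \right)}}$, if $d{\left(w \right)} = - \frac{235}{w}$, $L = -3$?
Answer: $\frac{6174}{235} \approx 26.272$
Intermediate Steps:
$q{\left(H \right)} = 441$ ($q{\left(H \right)} = 21 + 7 \left(-3\right) 4 \left(-5\right) = 21 + 7 \left(\left(-12\right) \left(-5\right)\right) = 21 + 7 \cdot 60 = 21 + 420 = 441$)
$\frac{q{\left(33 \right)}}{d{\left(s{\left(-15 \right)} \right)}} = \frac{441}{\left(-235\right) \frac{1}{-14}} = \frac{441}{\left(-235\right) \left(- \frac{1}{14}\right)} = \frac{441}{\frac{235}{14}} = 441 \cdot \frac{14}{235} = \frac{6174}{235}$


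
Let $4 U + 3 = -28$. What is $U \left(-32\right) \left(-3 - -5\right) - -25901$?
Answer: $26397$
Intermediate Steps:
$U = - \frac{31}{4}$ ($U = - \frac{3}{4} + \frac{1}{4} \left(-28\right) = - \frac{3}{4} - 7 = - \frac{31}{4} \approx -7.75$)
$U \left(-32\right) \left(-3 - -5\right) - -25901 = \left(- \frac{31}{4}\right) \left(-32\right) \left(-3 - -5\right) - -25901 = 248 \left(-3 + 5\right) + 25901 = 248 \cdot 2 + 25901 = 496 + 25901 = 26397$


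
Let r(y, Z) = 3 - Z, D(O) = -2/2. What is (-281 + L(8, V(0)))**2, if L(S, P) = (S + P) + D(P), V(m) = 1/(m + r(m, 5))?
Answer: 301401/4 ≈ 75350.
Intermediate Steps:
D(O) = -1 (D(O) = -2*1/2 = -1)
V(m) = 1/(-2 + m) (V(m) = 1/(m + (3 - 1*5)) = 1/(m + (3 - 5)) = 1/(m - 2) = 1/(-2 + m))
L(S, P) = -1 + P + S (L(S, P) = (S + P) - 1 = (P + S) - 1 = -1 + P + S)
(-281 + L(8, V(0)))**2 = (-281 + (-1 + 1/(-2 + 0) + 8))**2 = (-281 + (-1 + 1/(-2) + 8))**2 = (-281 + (-1 - 1/2 + 8))**2 = (-281 + 13/2)**2 = (-549/2)**2 = 301401/4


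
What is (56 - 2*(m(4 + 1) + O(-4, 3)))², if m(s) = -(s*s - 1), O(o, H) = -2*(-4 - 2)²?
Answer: 61504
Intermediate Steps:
O(o, H) = -72 (O(o, H) = -2*(-6)² = -2*36 = -72)
m(s) = 1 - s² (m(s) = -(s² - 1) = -(-1 + s²) = 1 - s²)
(56 - 2*(m(4 + 1) + O(-4, 3)))² = (56 - 2*((1 - (4 + 1)²) - 72))² = (56 - 2*((1 - 1*5²) - 72))² = (56 - 2*((1 - 1*25) - 72))² = (56 - 2*((1 - 25) - 72))² = (56 - 2*(-24 - 72))² = (56 - 2*(-96))² = (56 + 192)² = 248² = 61504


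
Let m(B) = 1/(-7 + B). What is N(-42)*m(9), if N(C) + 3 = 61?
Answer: 29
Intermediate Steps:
N(C) = 58 (N(C) = -3 + 61 = 58)
N(-42)*m(9) = 58/(-7 + 9) = 58/2 = 58*(½) = 29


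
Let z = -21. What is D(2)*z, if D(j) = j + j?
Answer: -84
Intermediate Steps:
D(j) = 2*j
D(2)*z = (2*2)*(-21) = 4*(-21) = -84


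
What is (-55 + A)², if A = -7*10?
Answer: 15625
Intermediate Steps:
A = -70
(-55 + A)² = (-55 - 70)² = (-125)² = 15625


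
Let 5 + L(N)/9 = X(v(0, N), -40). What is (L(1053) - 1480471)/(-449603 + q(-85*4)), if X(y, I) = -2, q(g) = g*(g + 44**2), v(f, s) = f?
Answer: 1480534/992243 ≈ 1.4921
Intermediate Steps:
q(g) = g*(1936 + g) (q(g) = g*(g + 1936) = g*(1936 + g))
L(N) = -63 (L(N) = -45 + 9*(-2) = -45 - 18 = -63)
(L(1053) - 1480471)/(-449603 + q(-85*4)) = (-63 - 1480471)/(-449603 + (-85*4)*(1936 - 85*4)) = -1480534/(-449603 - 340*(1936 - 340)) = -1480534/(-449603 - 340*1596) = -1480534/(-449603 - 542640) = -1480534/(-992243) = -1480534*(-1/992243) = 1480534/992243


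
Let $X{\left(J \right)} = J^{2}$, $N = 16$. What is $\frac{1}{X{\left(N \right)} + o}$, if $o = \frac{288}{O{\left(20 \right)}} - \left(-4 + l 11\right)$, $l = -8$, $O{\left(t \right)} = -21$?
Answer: $\frac{7}{2340} \approx 0.0029915$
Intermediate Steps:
$o = \frac{548}{7}$ ($o = \frac{288}{-21} - \left(-4 - 88\right) = 288 \left(- \frac{1}{21}\right) - \left(-4 - 88\right) = - \frac{96}{7} - -92 = - \frac{96}{7} + 92 = \frac{548}{7} \approx 78.286$)
$\frac{1}{X{\left(N \right)} + o} = \frac{1}{16^{2} + \frac{548}{7}} = \frac{1}{256 + \frac{548}{7}} = \frac{1}{\frac{2340}{7}} = \frac{7}{2340}$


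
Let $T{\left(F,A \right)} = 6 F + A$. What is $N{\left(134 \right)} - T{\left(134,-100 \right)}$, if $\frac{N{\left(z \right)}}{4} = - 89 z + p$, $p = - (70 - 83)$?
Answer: $-48356$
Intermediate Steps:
$p = 13$ ($p = - (70 - 83) = \left(-1\right) \left(-13\right) = 13$)
$N{\left(z \right)} = 52 - 356 z$ ($N{\left(z \right)} = 4 \left(- 89 z + 13\right) = 4 \left(13 - 89 z\right) = 52 - 356 z$)
$T{\left(F,A \right)} = A + 6 F$
$N{\left(134 \right)} - T{\left(134,-100 \right)} = \left(52 - 47704\right) - \left(-100 + 6 \cdot 134\right) = \left(52 - 47704\right) - \left(-100 + 804\right) = -47652 - 704 = -48356$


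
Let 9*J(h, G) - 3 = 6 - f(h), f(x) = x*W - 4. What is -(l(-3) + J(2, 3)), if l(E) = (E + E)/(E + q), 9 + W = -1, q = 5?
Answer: -2/3 ≈ -0.66667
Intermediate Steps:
W = -10 (W = -9 - 1 = -10)
f(x) = -4 - 10*x (f(x) = x*(-10) - 4 = -10*x - 4 = -4 - 10*x)
l(E) = 2*E/(5 + E) (l(E) = (E + E)/(E + 5) = (2*E)/(5 + E) = 2*E/(5 + E))
J(h, G) = 13/9 + 10*h/9 (J(h, G) = 1/3 + (6 - (-4 - 10*h))/9 = 1/3 + (6 + (4 + 10*h))/9 = 1/3 + (10 + 10*h)/9 = 1/3 + (10/9 + 10*h/9) = 13/9 + 10*h/9)
-(l(-3) + J(2, 3)) = -(2*(-3)/(5 - 3) + (13/9 + (10/9)*2)) = -(2*(-3)/2 + (13/9 + 20/9)) = -(2*(-3)*(1/2) + 11/3) = -(-3 + 11/3) = -1*2/3 = -2/3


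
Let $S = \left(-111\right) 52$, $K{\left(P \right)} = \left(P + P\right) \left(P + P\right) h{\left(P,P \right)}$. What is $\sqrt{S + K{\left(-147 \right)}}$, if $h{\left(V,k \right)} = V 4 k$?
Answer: $2 \sqrt{1867794081} \approx 86436.0$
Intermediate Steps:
$h{\left(V,k \right)} = 4 V k$
$K{\left(P \right)} = 16 P^{4}$ ($K{\left(P \right)} = \left(P + P\right) \left(P + P\right) 4 P P = 2 P 2 P 4 P^{2} = 4 P^{2} \cdot 4 P^{2} = 16 P^{4}$)
$S = -5772$
$\sqrt{S + K{\left(-147 \right)}} = \sqrt{-5772 + 16 \left(-147\right)^{4}} = \sqrt{-5772 + 16 \cdot 466948881} = \sqrt{-5772 + 7471182096} = \sqrt{7471176324} = 2 \sqrt{1867794081}$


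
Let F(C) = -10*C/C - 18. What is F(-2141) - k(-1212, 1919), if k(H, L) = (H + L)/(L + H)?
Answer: -29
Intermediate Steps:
k(H, L) = 1 (k(H, L) = (H + L)/(H + L) = 1)
F(C) = -28 (F(C) = -10*1 - 18 = -10 - 18 = -28)
F(-2141) - k(-1212, 1919) = -28 - 1*1 = -28 - 1 = -29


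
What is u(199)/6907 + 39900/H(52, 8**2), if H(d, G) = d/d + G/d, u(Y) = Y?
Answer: 3582666671/200303 ≈ 17886.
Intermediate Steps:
H(d, G) = 1 + G/d
u(199)/6907 + 39900/H(52, 8**2) = 199/6907 + 39900/(((8**2 + 52)/52)) = 199*(1/6907) + 39900/(((64 + 52)/52)) = 199/6907 + 39900/(((1/52)*116)) = 199/6907 + 39900/(29/13) = 199/6907 + 39900*(13/29) = 199/6907 + 518700/29 = 3582666671/200303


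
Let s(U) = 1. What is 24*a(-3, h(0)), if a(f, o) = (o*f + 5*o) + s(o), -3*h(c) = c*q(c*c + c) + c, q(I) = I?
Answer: 24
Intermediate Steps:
h(c) = -c/3 - c*(c + c²)/3 (h(c) = -(c*(c*c + c) + c)/3 = -(c*(c² + c) + c)/3 = -(c*(c + c²) + c)/3 = -(c + c*(c + c²))/3 = -c/3 - c*(c + c²)/3)
a(f, o) = 1 + 5*o + f*o (a(f, o) = (o*f + 5*o) + 1 = (f*o + 5*o) + 1 = (5*o + f*o) + 1 = 1 + 5*o + f*o)
24*a(-3, h(0)) = 24*(1 + 5*(-⅓*0*(1 + 0*(1 + 0))) - (-1)*0*(1 + 0*(1 + 0))) = 24*(1 + 5*(-⅓*0*(1 + 0*1)) - (-1)*0*(1 + 0*1)) = 24*(1 + 5*(-⅓*0*(1 + 0)) - (-1)*0*(1 + 0)) = 24*(1 + 5*(-⅓*0*1) - (-1)*0) = 24*(1 + 5*0 - 3*0) = 24*(1 + 0 + 0) = 24*1 = 24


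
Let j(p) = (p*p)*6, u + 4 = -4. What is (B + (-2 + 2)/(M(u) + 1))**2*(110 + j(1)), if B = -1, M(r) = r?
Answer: 116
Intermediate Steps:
u = -8 (u = -4 - 4 = -8)
j(p) = 6*p**2 (j(p) = p**2*6 = 6*p**2)
(B + (-2 + 2)/(M(u) + 1))**2*(110 + j(1)) = (-1 + (-2 + 2)/(-8 + 1))**2*(110 + 6*1**2) = (-1 + 0/(-7))**2*(110 + 6*1) = (-1 + 0*(-1/7))**2*(110 + 6) = (-1 + 0)**2*116 = (-1)**2*116 = 1*116 = 116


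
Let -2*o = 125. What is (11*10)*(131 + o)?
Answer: 7535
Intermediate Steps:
o = -125/2 (o = -½*125 = -125/2 ≈ -62.500)
(11*10)*(131 + o) = (11*10)*(131 - 125/2) = 110*(137/2) = 7535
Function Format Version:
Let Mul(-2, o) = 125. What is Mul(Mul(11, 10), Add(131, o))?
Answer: 7535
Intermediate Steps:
o = Rational(-125, 2) (o = Mul(Rational(-1, 2), 125) = Rational(-125, 2) ≈ -62.500)
Mul(Mul(11, 10), Add(131, o)) = Mul(Mul(11, 10), Add(131, Rational(-125, 2))) = Mul(110, Rational(137, 2)) = 7535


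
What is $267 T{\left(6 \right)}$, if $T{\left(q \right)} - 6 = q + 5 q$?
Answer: $11214$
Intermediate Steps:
$T{\left(q \right)} = 6 + 6 q$ ($T{\left(q \right)} = 6 + \left(q + 5 q\right) = 6 + 6 q$)
$267 T{\left(6 \right)} = 267 \left(6 + 6 \cdot 6\right) = 267 \left(6 + 36\right) = 267 \cdot 42 = 11214$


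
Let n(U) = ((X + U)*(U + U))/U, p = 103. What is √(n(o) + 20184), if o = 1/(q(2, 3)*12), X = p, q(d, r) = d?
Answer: √734043/6 ≈ 142.79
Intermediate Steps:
X = 103
o = 1/24 (o = 1/(2*12) = 1/24 ≈ 0.041667)
n(U) = 206 + 2*U (n(U) = ((103 + U)*(U + U))/U = ((103 + U)*(2*U))/U = (2*U*(103 + U))/U = 206 + 2*U)
√(n(o) + 20184) = √((206 + 2*(1/24)) + 20184) = √((206 + 1/12) + 20184) = √(2473/12 + 20184) = √(244681/12) = √734043/6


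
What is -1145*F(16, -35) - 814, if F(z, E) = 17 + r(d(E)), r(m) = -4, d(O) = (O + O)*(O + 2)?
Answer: -15699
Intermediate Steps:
d(O) = 2*O*(2 + O) (d(O) = (2*O)*(2 + O) = 2*O*(2 + O))
F(z, E) = 13 (F(z, E) = 17 - 4 = 13)
-1145*F(16, -35) - 814 = -1145*13 - 814 = -14885 - 814 = -15699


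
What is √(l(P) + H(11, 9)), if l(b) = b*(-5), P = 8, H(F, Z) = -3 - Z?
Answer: 2*I*√13 ≈ 7.2111*I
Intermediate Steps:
l(b) = -5*b
√(l(P) + H(11, 9)) = √(-5*8 + (-3 - 1*9)) = √(-40 + (-3 - 9)) = √(-40 - 12) = √(-52) = 2*I*√13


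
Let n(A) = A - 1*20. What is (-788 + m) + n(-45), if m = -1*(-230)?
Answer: -623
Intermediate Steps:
n(A) = -20 + A (n(A) = A - 20 = -20 + A)
m = 230
(-788 + m) + n(-45) = (-788 + 230) + (-20 - 45) = -558 - 65 = -623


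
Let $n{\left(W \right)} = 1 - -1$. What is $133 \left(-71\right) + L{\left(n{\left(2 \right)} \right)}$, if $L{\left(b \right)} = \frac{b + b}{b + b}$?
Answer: $-9442$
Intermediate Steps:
$n{\left(W \right)} = 2$ ($n{\left(W \right)} = 1 + 1 = 2$)
$L{\left(b \right)} = 1$ ($L{\left(b \right)} = \frac{2 b}{2 b} = 2 b \frac{1}{2 b} = 1$)
$133 \left(-71\right) + L{\left(n{\left(2 \right)} \right)} = 133 \left(-71\right) + 1 = -9443 + 1 = -9442$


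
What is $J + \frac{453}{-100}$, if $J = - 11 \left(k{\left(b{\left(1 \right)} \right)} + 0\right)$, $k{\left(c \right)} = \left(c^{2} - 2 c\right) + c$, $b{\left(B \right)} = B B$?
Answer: $- \frac{453}{100} \approx -4.53$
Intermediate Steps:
$b{\left(B \right)} = B^{2}$
$k{\left(c \right)} = c^{2} - c$
$J = 0$ ($J = - 11 \left(1^{2} \left(-1 + 1^{2}\right) + 0\right) = - 11 \left(1 \left(-1 + 1\right) + 0\right) = - 11 \left(1 \cdot 0 + 0\right) = - 11 \left(0 + 0\right) = \left(-11\right) 0 = 0$)
$J + \frac{453}{-100} = 0 + \frac{453}{-100} = 0 + 453 \left(- \frac{1}{100}\right) = 0 - \frac{453}{100} = - \frac{453}{100}$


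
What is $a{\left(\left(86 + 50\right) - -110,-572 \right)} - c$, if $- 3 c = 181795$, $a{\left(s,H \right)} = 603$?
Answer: $\frac{183604}{3} \approx 61201.0$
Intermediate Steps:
$c = - \frac{181795}{3}$ ($c = \left(- \frac{1}{3}\right) 181795 = - \frac{181795}{3} \approx -60598.0$)
$a{\left(\left(86 + 50\right) - -110,-572 \right)} - c = 603 - - \frac{181795}{3} = 603 + \frac{181795}{3} = \frac{183604}{3}$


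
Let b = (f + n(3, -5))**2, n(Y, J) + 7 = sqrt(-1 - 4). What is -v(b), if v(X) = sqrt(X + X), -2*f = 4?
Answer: sqrt(2)*(-9 + I*sqrt(5)) ≈ -12.728 + 3.1623*I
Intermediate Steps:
f = -2 (f = -1/2*4 = -2)
n(Y, J) = -7 + I*sqrt(5) (n(Y, J) = -7 + sqrt(-1 - 4) = -7 + sqrt(-5) = -7 + I*sqrt(5))
b = (-9 + I*sqrt(5))**2 (b = (-2 + (-7 + I*sqrt(5)))**2 = (-9 + I*sqrt(5))**2 ≈ 76.0 - 40.249*I)
v(X) = sqrt(2)*sqrt(X) (v(X) = sqrt(2*X) = sqrt(2)*sqrt(X))
-v(b) = -sqrt(2)*sqrt((9 - I*sqrt(5))**2) = -sqrt(2)*(9 - I*sqrt(5))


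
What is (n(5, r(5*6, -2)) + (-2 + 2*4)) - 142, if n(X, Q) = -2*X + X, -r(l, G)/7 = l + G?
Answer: -141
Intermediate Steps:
r(l, G) = -7*G - 7*l (r(l, G) = -7*(l + G) = -7*(G + l) = -7*G - 7*l)
n(X, Q) = -X
(n(5, r(5*6, -2)) + (-2 + 2*4)) - 142 = (-1*5 + (-2 + 2*4)) - 142 = (-5 + (-2 + 8)) - 142 = (-5 + 6) - 142 = 1 - 142 = -141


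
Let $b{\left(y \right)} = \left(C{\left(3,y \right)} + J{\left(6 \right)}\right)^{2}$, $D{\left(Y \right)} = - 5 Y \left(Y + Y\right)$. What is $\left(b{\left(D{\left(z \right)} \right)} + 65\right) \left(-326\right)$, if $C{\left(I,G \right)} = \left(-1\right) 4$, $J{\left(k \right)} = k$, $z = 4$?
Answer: $-22494$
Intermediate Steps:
$C{\left(I,G \right)} = -4$
$D{\left(Y \right)} = - 10 Y^{2}$ ($D{\left(Y \right)} = - 5 Y 2 Y = - 10 Y^{2}$)
$b{\left(y \right)} = 4$ ($b{\left(y \right)} = \left(-4 + 6\right)^{2} = 2^{2} = 4$)
$\left(b{\left(D{\left(z \right)} \right)} + 65\right) \left(-326\right) = \left(4 + 65\right) \left(-326\right) = 69 \left(-326\right) = -22494$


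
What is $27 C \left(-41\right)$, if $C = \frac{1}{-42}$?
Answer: $\frac{369}{14} \approx 26.357$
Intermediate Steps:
$C = - \frac{1}{42} \approx -0.02381$
$27 C \left(-41\right) = 27 \left(- \frac{1}{42}\right) \left(-41\right) = \left(- \frac{9}{14}\right) \left(-41\right) = \frac{369}{14}$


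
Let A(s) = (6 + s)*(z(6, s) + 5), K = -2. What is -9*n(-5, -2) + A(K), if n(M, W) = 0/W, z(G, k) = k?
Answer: 12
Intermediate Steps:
n(M, W) = 0
A(s) = (5 + s)*(6 + s) (A(s) = (6 + s)*(s + 5) = (6 + s)*(5 + s) = (5 + s)*(6 + s))
-9*n(-5, -2) + A(K) = -9*0 + (30 + (-2)² + 11*(-2)) = 0 + (30 + 4 - 22) = 0 + 12 = 12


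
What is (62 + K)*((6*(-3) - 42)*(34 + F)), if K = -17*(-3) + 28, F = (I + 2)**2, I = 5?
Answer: -702180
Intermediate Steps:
F = 49 (F = (5 + 2)**2 = 7**2 = 49)
K = 79 (K = 51 + 28 = 79)
(62 + K)*((6*(-3) - 42)*(34 + F)) = (62 + 79)*((6*(-3) - 42)*(34 + 49)) = 141*((-18 - 42)*83) = 141*(-60*83) = 141*(-4980) = -702180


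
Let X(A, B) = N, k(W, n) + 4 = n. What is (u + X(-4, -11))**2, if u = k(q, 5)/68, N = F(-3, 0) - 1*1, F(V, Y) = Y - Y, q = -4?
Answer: 4489/4624 ≈ 0.97080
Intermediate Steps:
k(W, n) = -4 + n
F(V, Y) = 0
N = -1 (N = 0 - 1*1 = 0 - 1 = -1)
u = 1/68 (u = (-4 + 5)/68 = 1*(1/68) = 1/68 ≈ 0.014706)
X(A, B) = -1
(u + X(-4, -11))**2 = (1/68 - 1)**2 = (-67/68)**2 = 4489/4624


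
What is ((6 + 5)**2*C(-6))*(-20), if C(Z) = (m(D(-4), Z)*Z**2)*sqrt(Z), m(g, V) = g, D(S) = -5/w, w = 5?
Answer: 87120*I*sqrt(6) ≈ 2.134e+5*I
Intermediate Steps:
D(S) = -1 (D(S) = -5/5 = -5*1/5 = -1)
C(Z) = -Z**(5/2) (C(Z) = (-Z**2)*sqrt(Z) = -Z**(5/2))
((6 + 5)**2*C(-6))*(-20) = ((6 + 5)**2*(-(-6)**(5/2)))*(-20) = (11**2*(-36*I*sqrt(6)))*(-20) = (121*(-36*I*sqrt(6)))*(-20) = -4356*I*sqrt(6)*(-20) = 87120*I*sqrt(6)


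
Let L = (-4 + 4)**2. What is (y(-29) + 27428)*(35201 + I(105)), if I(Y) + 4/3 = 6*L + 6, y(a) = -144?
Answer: 2881654228/3 ≈ 9.6055e+8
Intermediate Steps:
L = 0 (L = 0**2 = 0)
I(Y) = 14/3 (I(Y) = -4/3 + (6*0 + 6) = -4/3 + (0 + 6) = -4/3 + 6 = 14/3)
(y(-29) + 27428)*(35201 + I(105)) = (-144 + 27428)*(35201 + 14/3) = 27284*(105617/3) = 2881654228/3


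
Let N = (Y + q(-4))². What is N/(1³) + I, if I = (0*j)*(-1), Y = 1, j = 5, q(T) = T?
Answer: 9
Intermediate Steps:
I = 0 (I = (0*5)*(-1) = 0*(-1) = 0)
N = 9 (N = (1 - 4)² = (-3)² = 9)
N/(1³) + I = 9/1³ + 0 = 9/1 + 0 = 1*9 + 0 = 9 + 0 = 9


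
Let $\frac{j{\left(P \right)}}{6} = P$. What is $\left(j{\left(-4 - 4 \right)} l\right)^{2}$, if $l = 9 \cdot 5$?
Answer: $4665600$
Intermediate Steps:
$j{\left(P \right)} = 6 P$
$l = 45$
$\left(j{\left(-4 - 4 \right)} l\right)^{2} = \left(6 \left(-4 - 4\right) 45\right)^{2} = \left(6 \left(-8\right) 45\right)^{2} = \left(\left(-48\right) 45\right)^{2} = \left(-2160\right)^{2} = 4665600$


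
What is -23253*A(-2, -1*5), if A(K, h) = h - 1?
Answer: 139518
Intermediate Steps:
A(K, h) = -1 + h
-23253*A(-2, -1*5) = -23253*(-1 - 1*5) = -23253*(-1 - 5) = -23253*(-6) = 139518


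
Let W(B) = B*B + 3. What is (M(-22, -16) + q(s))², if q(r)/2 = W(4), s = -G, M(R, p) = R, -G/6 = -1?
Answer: 256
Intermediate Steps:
G = 6 (G = -6*(-1) = 6)
s = -6 (s = -1*6 = -6)
W(B) = 3 + B² (W(B) = B² + 3 = 3 + B²)
q(r) = 38 (q(r) = 2*(3 + 4²) = 2*(3 + 16) = 2*19 = 38)
(M(-22, -16) + q(s))² = (-22 + 38)² = 16² = 256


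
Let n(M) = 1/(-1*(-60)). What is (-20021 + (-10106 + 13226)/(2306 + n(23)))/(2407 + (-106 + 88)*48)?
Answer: -2769938381/213491023 ≈ -12.974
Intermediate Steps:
n(M) = 1/60
(-20021 + (-10106 + 13226)/(2306 + n(23)))/(2407 + (-106 + 88)*48) = (-20021 + (-10106 + 13226)/(2306 + 1/60))/(2407 + (-106 + 88)*48) = (-20021 + 3120/(138361/60))/(2407 - 18*48) = (-20021 + 3120*(60/138361))/(2407 - 864) = (-20021 + 187200/138361)/1543 = -2769938381/138361*1/1543 = -2769938381/213491023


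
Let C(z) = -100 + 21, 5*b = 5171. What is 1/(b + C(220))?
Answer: 5/4776 ≈ 0.0010469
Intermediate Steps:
b = 5171/5 (b = (⅕)*5171 = 5171/5 ≈ 1034.2)
C(z) = -79
1/(b + C(220)) = 1/(5171/5 - 79) = 1/(4776/5) = 5/4776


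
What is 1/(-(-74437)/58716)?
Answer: 58716/74437 ≈ 0.78880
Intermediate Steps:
1/(-(-74437)/58716) = 1/(-1*(-74437/58716)) = 1/(74437/58716) = 58716/74437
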